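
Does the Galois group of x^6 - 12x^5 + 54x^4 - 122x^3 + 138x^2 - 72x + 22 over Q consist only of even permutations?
The polynomial is irreducible of degree 6 over Q. Its discriminant is 297538935552, which is not a perfect square. A Galois group lies in the alternating group exactly when the discriminant is a square in Q, so the Galois group (S_3 x S_3) is not contained in A_6.

No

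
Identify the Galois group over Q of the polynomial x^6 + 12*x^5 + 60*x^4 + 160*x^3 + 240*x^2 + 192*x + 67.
The polynomial f is an irreducible sextic over Q, so G = Gal(f/Q) is one of the 16 transitive subgroups 6T1, ..., 6T16 of S_6. The discriminant of f is -11337408, which is not a perfect square, so G is not contained in A_6. The transitive groups of degree 6 not contained in A_6 are: C_6 (6T1, order 6), S_3 (6T2, order 6), D_6 (6T3, order 12), C_3 x S_3 (6T5, order 18), A_4 x C_2 (6T6, order 24), S_4 (6T8, order 24), S_3 x S_3 (6T9, order 36), S_4 x C_2 (6T11, order 48), (S_3 x S_3) : C_2 (6T13, order 72), PGL(2,5) (6T14, order 120), S_6 (6T16, order 720). By Dedekind's theorem, for a prime p not dividing disc(f) the degrees of the irreducible factors of f mod p form the cycle type of an element of G. Factoring f modulo the 23 such primes p <= 97 (skipping 2, 3, which divide the discriminant), each new pattern first appears at: mod 5: f = (x^2 + 3)(x^2 + 3x + 4)(x^2 + 4x + 1), pattern 2+2+2; mod 7: f = (x^3 + 6x^2 + 5x + 3)(x^3 + 6x^2 + 5x + 6), pattern 3+3; mod 61: f = (x + 5)(x + 21)(x + 24)(x + 41)(x + 44)(x + 60), pattern 1+1+1+1+1+1. No other pattern occurs in this range, so the set of observed cycle types is {2+2+2, 3+3, 1+1+1+1+1+1}. The candidates containing elements of all these cycle types are C_6 (6T1) of order 6, S_3 (6T2) of order 6, D_6 (6T3) of order 12, C_3 x S_3 (6T5) of order 18, A_4 x C_2 (6T6) of order 24, S_4 (6T8) of order 24, S_3 x S_3 (6T9) of order 36, S_4 x C_2 (6T11) of order 48, (S_3 x S_3) : C_2 (6T13) of order 72, PGL(2,5) (6T14) of order 120, S_6 (6T16) of order 720; the others are excluded. The observed types are precisely the cycle types that occur in S_3 (6T2). Each of the other remaining candidates has further cycle types, and by the Chebotarev density theorem the matching factorization patterns would occur for a proportion of primes equal to their share of the group: C_6 (6T1) additionally contains elements of type 6 (2 of its 6 elements, about 33% of primes); D_6 (6T3) additionally contains elements of type 6, 2+2+1+1 (5 of its 12 elements, about 42% of primes); C_3 x S_3 (6T5) additionally contains elements of type 6, 3+1+1+1 (10 of its 18 elements, about 56% of primes); A_4 x C_2 (6T6) additionally contains elements of type 6, 2+2+1+1, 2+1+1+1+1 (14 of its 24 elements, about 58% of primes); S_4 (6T8) additionally contains elements of type 4+1+1, 2+2+1+1 (9 of its 24 elements, about 38% of primes); S_3 x S_3 (6T9) additionally contains elements of type 6, 3+1+1+1, 2+2+1+1 (25 of its 36 elements, about 69% of primes); S_4 x C_2 (6T11) additionally contains elements of type 6, 4+2, 4+1+1, 2+2+1+1, 2+1+1+1+1 (32 of its 48 elements, about 67% of primes); (S_3 x S_3) : C_2 (6T13) additionally contains elements of type 6, 4+2, 3+2+1, 3+1+1+1, 2+2+1+1, 2+1+1+1+1 (61 of its 72 elements, about 85% of primes); PGL(2,5) (6T14) additionally contains elements of type 6, 5+1, 4+1+1, 2+2+1+1 (89 of its 120 elements, about 74% of primes); S_6 (6T16) additionally contains elements of type 6, 5+1, 4+2, 4+1+1, 3+2+1, 3+1+1+1, 2+2+1+1, 2+1+1+1+1 (664 of its 720 elements, about 92% of primes). None of the 23 primes tested shows any such pattern (for each of these groups the chance of that is below 10^-4), which rules them out. Hence G = S_3 (6T2), of order 6.

S_3 (order 6)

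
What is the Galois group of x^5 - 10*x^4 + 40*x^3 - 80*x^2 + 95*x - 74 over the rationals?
F_20 (also written F20)

The polynomial f is an irreducible quintic over Q, so G = Gal(f/Q) is a transitive subgroup of S_5: one of C_5 (5T1, order 5), D_5 (5T2, order 10), F_20 (5T3, order 20), A_5 (5T4, order 60) or S_5 (5T5, order 120). The discriminant of f is 259200000, which is not a perfect square, so G is not contained in A_5. The transitive groups of degree 5 not contained in A_5 are: F_20 (5T3, order 20), S_5 (5T5, order 120). By Dedekind's theorem, for a prime p not dividing disc(f) the degrees of the irreducible factors of f mod p form the cycle type of an element of G. Factoring f modulo the 18 such primes p <= 73 (skipping 2, 3, 5, which divide the discriminant), each new pattern first appears at: mod 7: f = (x + 6)(x^4 + 5x^3 + 3x^2 + 4), pattern 4+1; mod 11: f = (x + 3)(x^2 + 4x + 8)(x^2 + 5x + 7), pattern 2+2+1; mod 19: f = (x^5 + 9x^4 + 2x^3 + 15x^2 + 2), pattern 5. No other pattern occurs in this range, so the set of observed cycle types is {4+1, 2+2+1, 5}. The candidates containing elements of all these cycle types are F_20 (5T3) of order 20, S_5 (5T5) of order 120; the others are excluded. The observed types are precisely the cycle types that occur in F_20 (5T3) (apart from the identity). Each of the other remaining candidates has further cycle types, and by the Chebotarev density theorem the matching factorization patterns would occur for a proportion of primes equal to their share of the group: S_5 (5T5) additionally contains elements of type 3+2, 3+1+1, 2+1+1+1 (50 of its 120 elements, about 42% of primes). None of the 18 primes tested shows any such pattern (for each of these groups the chance of that is below 10^-4), which rules them out. Hence G = F_20 (5T3), of order 20.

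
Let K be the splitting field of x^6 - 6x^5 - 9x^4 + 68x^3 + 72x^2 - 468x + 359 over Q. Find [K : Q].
24

The degree of the splitting field over Q equals the order of the Galois group, so first determine the group. The polynomial f is an irreducible sextic over Q, so G = Gal(f/Q) is one of the 16 transitive subgroups 6T1, ..., 6T16 of S_6. The discriminant of f is -9221581132716096, which is not a perfect square, so G is not contained in A_6. The transitive groups of degree 6 not contained in A_6 are: C_6 (6T1, order 6), S_3 (6T2, order 6), D_6 (6T3, order 12), C_3 x S_3 (6T5, order 18), A_4 x C_2 (6T6, order 24), S_4 (6T8, order 24), S_3 x S_3 (6T9, order 36), S_4 x C_2 (6T11, order 48), (S_3 x S_3) : C_2 (6T13, order 72), PGL(2,5) (6T14, order 120), S_6 (6T16, order 720). By Dedekind's theorem, for a prime p not dividing disc(f) the degrees of the irreducible factors of f mod p form the cycle type of an element of G. Factoring f modulo the 33 such primes p <= 149 (skipping 2, 3, which divide the discriminant), each new pattern first appears at: mod 5: f = (x^3 + 2x + 1)(x^3 + 4x^2 + 4x + 4), pattern 3+3; mod 7: f = (x^6 + x^5 + 5x^4 + 5x^3 + 2x^2 + x + 2), pattern 6; mod 17: f = (x + 15)(x + 16)(x^2 + 4x + 14)(x^2 + 10x + 11), pattern 2+2+1+1; mod 19: f = (x + 3)(x + 12)(x + 15)(x + 16)(x^2 + 5x + 8), pattern 2+1+1+1+1; mod 71: f = (x^2 + 27x + 12)(x^2 + 47x + 32)(x^2 + 62x + 54), pattern 2+2+2. No other pattern occurs in this range, so the set of observed cycle types is {3+3, 6, 2+2+1+1, 2+1+1+1+1, 2+2+2}. The candidates containing elements of all these cycle types are A_4 x C_2 (6T6) of order 24, S_4 x C_2 (6T11) of order 48, (S_3 x S_3) : C_2 (6T13) of order 72, S_6 (6T16) of order 720; the others are excluded. The observed types are precisely the cycle types that occur in A_4 x C_2 (6T6) (apart from the identity). Each of the other remaining candidates has further cycle types, and by the Chebotarev density theorem the matching factorization patterns would occur for a proportion of primes equal to their share of the group: S_4 x C_2 (6T11) additionally contains elements of type 4+2, 4+1+1 (12 of its 48 elements, about 25% of primes); (S_3 x S_3) : C_2 (6T13) additionally contains elements of type 4+2, 3+2+1, 3+1+1+1 (34 of its 72 elements, about 47% of primes); S_6 (6T16) additionally contains elements of type 5+1, 4+2, 4+1+1, 3+2+1, 3+1+1+1 (484 of its 720 elements, about 67% of primes). None of the 33 primes tested shows any such pattern (for each of these groups the chance of that is below 10^-4), which rules them out. Hence G = A_4 x C_2 (6T6), of order 24. The Galois group A_4 x C_2 (6T6) has order 24, so the splitting field has degree 24 over Q.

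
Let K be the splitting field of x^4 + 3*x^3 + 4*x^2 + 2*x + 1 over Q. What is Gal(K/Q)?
C_4 (order 4)

The polynomial is an irreducible quartic over Q and its discriminant is 125, which is not a perfect square, so the Galois group is not contained in A_4. The resolvent cubic y^3 - 4*y^2 + 2*y + 3 has exactly one rational root, so the Galois group is C_4 or D_4. The quartic becomes reducible over Q(sqrt(disc)), so the group is C_4.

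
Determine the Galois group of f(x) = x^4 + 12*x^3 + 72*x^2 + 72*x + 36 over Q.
4T2: V_4

The polynomial is an irreducible quartic over Q and its discriminant is 1194393600 = 34560^2, a perfect square, so the Galois group is contained in A_4. The resolvent cubic y^3 - 72*y^2 + 720*y splits completely over Q, which gives the Klein four-group V_4.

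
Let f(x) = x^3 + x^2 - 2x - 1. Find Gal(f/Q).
The polynomial is an irreducible cubic over Q and its discriminant is 49 = 7^2, a perfect square. For an irreducible cubic, a square discriminant forces the Galois group to be A_3, the cyclic group of order 3.

C_3 (also written C3)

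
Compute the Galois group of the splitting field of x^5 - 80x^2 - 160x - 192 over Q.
The polynomial f is an irreducible quintic over Q, so G = Gal(f/Q) is a transitive subgroup of S_5: one of C_5 (5T1, order 5), D_5 (5T2, order 10), F_20 (5T3, order 20), A_5 (5T4, order 60) or S_5 (5T5, order 120). The discriminant of f is 32768000000000, which is not a perfect square, so G is not contained in A_5. The transitive groups of degree 5 not contained in A_5 are: F_20 (5T3, order 20), S_5 (5T5, order 120). By Dedekind's theorem, for a prime p not dividing disc(f) the degrees of the irreducible factors of f mod p form the cycle type of an element of G. Factoring f modulo the 18 such primes p <= 71 (skipping 2, 5, which divide the discriminant), each new pattern first appears at: mod 3: f = (x)(x^4 + x + 2), pattern 4+1; mod 11: f = (x^5 + 8x^2 + 5x + 6), pattern 5; mod 19: f = (x + 14)(x^2 + 2x + 7)(x^2 + 3x + 12), pattern 2+2+1. No other pattern occurs in this range, so the set of observed cycle types is {4+1, 5, 2+2+1}. The candidates containing elements of all these cycle types are F_20 (5T3) of order 20, S_5 (5T5) of order 120; the others are excluded. The observed types are precisely the cycle types that occur in F_20 (5T3) (apart from the identity). Each of the other remaining candidates has further cycle types, and by the Chebotarev density theorem the matching factorization patterns would occur for a proportion of primes equal to their share of the group: S_5 (5T5) additionally contains elements of type 3+2, 3+1+1, 2+1+1+1 (50 of its 120 elements, about 42% of primes). None of the 18 primes tested shows any such pattern (for each of these groups the chance of that is below 10^-4), which rules them out. Hence G = F_20 (5T3), of order 20.

F_20 (also written F20)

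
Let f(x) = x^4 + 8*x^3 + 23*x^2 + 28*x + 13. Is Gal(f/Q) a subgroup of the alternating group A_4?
Yes

The polynomial is irreducible of degree 4 over Q. Its discriminant is 144 = 12^2, a perfect square. A Galois group lies in the alternating group exactly when the discriminant is a square in Q, so the Galois group (V_4) is contained in A_4.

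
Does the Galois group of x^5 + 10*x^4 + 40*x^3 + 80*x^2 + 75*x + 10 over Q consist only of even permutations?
Yes

The polynomial is irreducible of degree 5 over Q. Its discriminant is 64000000 = 8000^2, a perfect square. A Galois group lies in the alternating group exactly when the discriminant is a square in Q, so the Galois group (D_5) is contained in A_5.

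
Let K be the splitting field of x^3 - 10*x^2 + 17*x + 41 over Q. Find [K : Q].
The degree of the splitting field over Q equals the order of the Galois group, so first determine the group. The polynomial is an irreducible cubic over Q and its discriminant is 2401 = 49^2, a perfect square. For an irreducible cubic, a square discriminant forces the Galois group to be A_3, the cyclic group of order 3. The Galois group C_3 (3T1) has order 3, so the splitting field has degree 3 over Q.

3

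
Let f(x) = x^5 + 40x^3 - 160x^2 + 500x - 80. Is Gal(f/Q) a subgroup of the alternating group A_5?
Yes

The polynomial is irreducible of degree 5 over Q. Its discriminant is 9333105664000000 = 96608000^2, a perfect square. A Galois group lies in the alternating group exactly when the discriminant is a square in Q, so the Galois group (A_5) is contained in A_5.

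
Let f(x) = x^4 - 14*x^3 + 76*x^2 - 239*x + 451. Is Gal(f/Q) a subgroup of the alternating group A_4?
No

The polynomial is irreducible of degree 4 over Q. Its discriminant is 131328125, which is not a perfect square. A Galois group lies in the alternating group exactly when the discriminant is a square in Q, so the Galois group (C_4) is not contained in A_4.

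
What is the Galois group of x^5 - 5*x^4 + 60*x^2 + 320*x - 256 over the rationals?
5T2: D_5

The polynomial f is an irreducible quintic over Q, so G = Gal(f/Q) is a transitive subgroup of S_5: one of C_5 (5T1, order 5), D_5 (5T2, order 10), F_20 (5T3, order 20), A_5 (5T4, order 60) or S_5 (5T5, order 120). The discriminant of f is 2415919104000000 = 49152000^2, a perfect square, so G is contained in A_5. The transitive groups of degree 5 contained in A_5 are: C_5 (5T1, order 5), D_5 (5T2, order 10), A_5 (5T4, order 60). By Dedekind's theorem, for a prime p not dividing disc(f) the degrees of the irreducible factors of f mod p form the cycle type of an element of G. Factoring f modulo the 23 such primes p <= 101 (skipping 2, 3, 5, which divide the discriminant), each new pattern first appears at: mod 7: f = (x^5 + 2x^4 + 4x^2 + 5x + 3), pattern 5; mod 17: f = (x + 8)(x^2 + 9x + 4)(x^2 + 12x + 9), pattern 2+2+1. No other pattern occurs in this range, so the set of observed cycle types is {5, 2+2+1}. The candidates containing elements of all these cycle types are D_5 (5T2) of order 10, A_5 (5T4) of order 60; the others are excluded. The observed types are precisely the cycle types that occur in D_5 (5T2) (apart from the identity). Each of the other remaining candidates has further cycle types, and by the Chebotarev density theorem the matching factorization patterns would occur for a proportion of primes equal to their share of the group: A_5 (5T4) additionally contains elements of type 3+1+1 (20 of its 60 elements, about 33% of primes). None of the 23 primes tested shows any such pattern (for each of these groups the chance of that is below 10^-4), which rules them out. Hence G = D_5 (5T2), of order 10.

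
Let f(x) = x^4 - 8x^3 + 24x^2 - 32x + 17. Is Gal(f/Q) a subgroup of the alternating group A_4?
The polynomial is irreducible of degree 4 over Q. Its discriminant is 256 = 16^2, a perfect square. A Galois group lies in the alternating group exactly when the discriminant is a square in Q, so the Galois group (V_4) is contained in A_4.

Yes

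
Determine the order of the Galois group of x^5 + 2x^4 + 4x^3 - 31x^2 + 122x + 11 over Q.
The degree of the splitting field over Q equals the order of the Galois group, so first determine the group. The polynomial f is an irreducible quintic over Q, so G = Gal(f/Q) is a transitive subgroup of S_5: one of C_5 (5T1, order 5), D_5 (5T2, order 10), F_20 (5T3, order 20), A_5 (5T4, order 60) or S_5 (5T5, order 120). The discriminant of f is 11640863720641 = 3411871^2, a perfect square, so G is contained in A_5. The transitive groups of degree 5 contained in A_5 are: C_5 (5T1, order 5), D_5 (5T2, order 10), A_5 (5T4, order 60). By Dedekind's theorem, for a prime p not dividing disc(f) the degrees of the irreducible factors of f mod p form the cycle type of an element of G. Factoring f modulo the 23 such primes p <= 89 (skipping 47, which divides the discriminant), each new pattern first appears at: mod 2: f = (x^5 + x^2 + 1), pattern 5; mod 5: f = (x + 1)(x^2 + 2x + 3)(x^2 + 4x + 2), pattern 2+2+1; mod 83: f = (x + 6)(x + 20)(x + 27)(x + 39)(x + 76), pattern 1+1+1+1+1. No other pattern occurs in this range, so the set of observed cycle types is {5, 2+2+1, 1+1+1+1+1}. The candidates containing elements of all these cycle types are D_5 (5T2) of order 10, A_5 (5T4) of order 60; the others are excluded. The observed types are precisely the cycle types that occur in D_5 (5T2). Each of the other remaining candidates has further cycle types, and by the Chebotarev density theorem the matching factorization patterns would occur for a proportion of primes equal to their share of the group: A_5 (5T4) additionally contains elements of type 3+1+1 (20 of its 60 elements, about 33% of primes). None of the 23 primes tested shows any such pattern (for each of these groups the chance of that is below 10^-4), which rules them out. Hence G = D_5 (5T2), of order 10. The Galois group D_5 (5T2) has order 10, so the splitting field has degree 10 over Q.

10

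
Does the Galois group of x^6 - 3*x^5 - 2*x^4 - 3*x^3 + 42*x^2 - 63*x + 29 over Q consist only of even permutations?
The polynomial is irreducible of degree 6 over Q. Its discriminant is 54786284800, which is not a perfect square. A Galois group lies in the alternating group exactly when the discriminant is a square in Q, so the Galois group (S_4) is not contained in A_6.

No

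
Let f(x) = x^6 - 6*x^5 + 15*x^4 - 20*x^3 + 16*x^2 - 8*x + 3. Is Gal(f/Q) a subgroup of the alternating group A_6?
No

The polynomial is irreducible of degree 6 over Q. Its discriminant is -61504, which is not a perfect square. A Galois group lies in the alternating group exactly when the discriminant is a square in Q, so the Galois group (S_4 x C_2) is not contained in A_6.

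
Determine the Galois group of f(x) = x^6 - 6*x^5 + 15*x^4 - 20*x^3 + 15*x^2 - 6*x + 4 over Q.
The polynomial f is an irreducible sextic over Q, so G = Gal(f/Q) is one of the 16 transitive subgroups 6T1, ..., 6T16 of S_6. The discriminant of f is -11337408, which is not a perfect square, so G is not contained in A_6. The transitive groups of degree 6 not contained in A_6 are: C_6 (6T1, order 6), S_3 (6T2, order 6), D_6 (6T3, order 12), C_3 x S_3 (6T5, order 18), A_4 x C_2 (6T6, order 24), S_4 (6T8, order 24), S_3 x S_3 (6T9, order 36), S_4 x C_2 (6T11, order 48), (S_3 x S_3) : C_2 (6T13, order 72), PGL(2,5) (6T14, order 120), S_6 (6T16, order 720). By Dedekind's theorem, for a prime p not dividing disc(f) the degrees of the irreducible factors of f mod p form the cycle type of an element of G. Factoring f modulo the 23 such primes p <= 97 (skipping 2, 3, which divide the discriminant), each new pattern first appears at: mod 5: f = (x^2 + 2x + 4)(x^2 + 3x + 3)(x^2 + 4x + 2), pattern 2+2+2; mod 7: f = (x^3 + 4x^2 + 3x + 1)(x^3 + 4x^2 + 3x + 4), pattern 3+3; mod 61: f = (x + 2)(x + 18)(x + 21)(x + 38)(x + 41)(x + 57), pattern 1+1+1+1+1+1. No other pattern occurs in this range, so the set of observed cycle types is {2+2+2, 3+3, 1+1+1+1+1+1}. The candidates containing elements of all these cycle types are C_6 (6T1) of order 6, S_3 (6T2) of order 6, D_6 (6T3) of order 12, C_3 x S_3 (6T5) of order 18, A_4 x C_2 (6T6) of order 24, S_4 (6T8) of order 24, S_3 x S_3 (6T9) of order 36, S_4 x C_2 (6T11) of order 48, (S_3 x S_3) : C_2 (6T13) of order 72, PGL(2,5) (6T14) of order 120, S_6 (6T16) of order 720; the others are excluded. The observed types are precisely the cycle types that occur in S_3 (6T2). Each of the other remaining candidates has further cycle types, and by the Chebotarev density theorem the matching factorization patterns would occur for a proportion of primes equal to their share of the group: C_6 (6T1) additionally contains elements of type 6 (2 of its 6 elements, about 33% of primes); D_6 (6T3) additionally contains elements of type 6, 2+2+1+1 (5 of its 12 elements, about 42% of primes); C_3 x S_3 (6T5) additionally contains elements of type 6, 3+1+1+1 (10 of its 18 elements, about 56% of primes); A_4 x C_2 (6T6) additionally contains elements of type 6, 2+2+1+1, 2+1+1+1+1 (14 of its 24 elements, about 58% of primes); S_4 (6T8) additionally contains elements of type 4+1+1, 2+2+1+1 (9 of its 24 elements, about 38% of primes); S_3 x S_3 (6T9) additionally contains elements of type 6, 3+1+1+1, 2+2+1+1 (25 of its 36 elements, about 69% of primes); S_4 x C_2 (6T11) additionally contains elements of type 6, 4+2, 4+1+1, 2+2+1+1, 2+1+1+1+1 (32 of its 48 elements, about 67% of primes); (S_3 x S_3) : C_2 (6T13) additionally contains elements of type 6, 4+2, 3+2+1, 3+1+1+1, 2+2+1+1, 2+1+1+1+1 (61 of its 72 elements, about 85% of primes); PGL(2,5) (6T14) additionally contains elements of type 6, 5+1, 4+1+1, 2+2+1+1 (89 of its 120 elements, about 74% of primes); S_6 (6T16) additionally contains elements of type 6, 5+1, 4+2, 4+1+1, 3+2+1, 3+1+1+1, 2+2+1+1, 2+1+1+1+1 (664 of its 720 elements, about 92% of primes). None of the 23 primes tested shows any such pattern (for each of these groups the chance of that is below 10^-4), which rules them out. Hence G = S_3 (6T2), of order 6.

S_3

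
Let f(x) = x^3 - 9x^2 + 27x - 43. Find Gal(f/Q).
S_3 (also written S3)

The polynomial is an irreducible cubic over Q and its discriminant is -6912, which is not a perfect square. For an irreducible cubic, a non-square discriminant gives Galois group S_3.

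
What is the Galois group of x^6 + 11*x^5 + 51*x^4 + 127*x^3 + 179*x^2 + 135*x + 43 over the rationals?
C_6 (order 6)

The polynomial f is an irreducible sextic over Q, so G = Gal(f/Q) is one of the 16 transitive subgroups 6T1, ..., 6T16 of S_6. The discriminant of f is -16807, which is not a perfect square, so G is not contained in A_6. The transitive groups of degree 6 not contained in A_6 are: C_6 (6T1, order 6), S_3 (6T2, order 6), D_6 (6T3, order 12), C_3 x S_3 (6T5, order 18), A_4 x C_2 (6T6, order 24), S_4 (6T8, order 24), S_3 x S_3 (6T9, order 36), S_4 x C_2 (6T11, order 48), (S_3 x S_3) : C_2 (6T13, order 72), PGL(2,5) (6T14, order 120), S_6 (6T16, order 720). By Dedekind's theorem, for a prime p not dividing disc(f) the degrees of the irreducible factors of f mod p form the cycle type of an element of G. Factoring f modulo the 37 such primes p <= 163 (skipping 7, which divides the discriminant), each new pattern first appears at: mod 2: f = (x^3 + x + 1)(x^3 + x^2 + 1), pattern 3+3; mod 3: f = (x^6 + 2x^5 + x^3 + 2x^2 + 1), pattern 6; mod 13: f = (x^2 + x + 12)(x^2 + 11x + 6)(x^2 + 12x + 8), pattern 2+2+2; mod 29: f = (x + 9)(x + 18)(x + 22)(x + 25)(x + 26)(x + 27), pattern 1+1+1+1+1+1. No other pattern occurs in this range, so the set of observed cycle types is {3+3, 6, 2+2+2, 1+1+1+1+1+1}. The candidates containing elements of all these cycle types are C_6 (6T1) of order 6, D_6 (6T3) of order 12, C_3 x S_3 (6T5) of order 18, A_4 x C_2 (6T6) of order 24, S_3 x S_3 (6T9) of order 36, S_4 x C_2 (6T11) of order 48, (S_3 x S_3) : C_2 (6T13) of order 72, PGL(2,5) (6T14) of order 120, S_6 (6T16) of order 720; the others are excluded. The observed types are precisely the cycle types that occur in C_6 (6T1). Each of the other remaining candidates has further cycle types, and by the Chebotarev density theorem the matching factorization patterns would occur for a proportion of primes equal to their share of the group: D_6 (6T3) additionally contains elements of type 2+2+1+1 (3 of its 12 elements, about 25% of primes); C_3 x S_3 (6T5) additionally contains elements of type 3+1+1+1 (4 of its 18 elements, about 22% of primes); A_4 x C_2 (6T6) additionally contains elements of type 2+2+1+1, 2+1+1+1+1 (6 of its 24 elements, about 25% of primes); S_3 x S_3 (6T9) additionally contains elements of type 3+1+1+1, 2+2+1+1 (13 of its 36 elements, about 36% of primes); S_4 x C_2 (6T11) additionally contains elements of type 4+2, 4+1+1, 2+2+1+1, 2+1+1+1+1 (24 of its 48 elements, about 50% of primes); (S_3 x S_3) : C_2 (6T13) additionally contains elements of type 4+2, 3+2+1, 3+1+1+1, 2+2+1+1, 2+1+1+1+1 (49 of its 72 elements, about 68% of primes); PGL(2,5) (6T14) additionally contains elements of type 5+1, 4+1+1, 2+2+1+1 (69 of its 120 elements, about 58% of primes); S_6 (6T16) additionally contains elements of type 5+1, 4+2, 4+1+1, 3+2+1, 3+1+1+1, 2+2+1+1, 2+1+1+1+1 (544 of its 720 elements, about 76% of primes). None of the 37 primes tested shows any such pattern (for each of these groups the chance of that is below 10^-4), which rules them out. Hence G = C_6 (6T1), of order 6.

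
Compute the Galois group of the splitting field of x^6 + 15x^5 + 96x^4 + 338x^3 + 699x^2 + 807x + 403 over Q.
The polynomial f is an irreducible sextic over Q, so G = Gal(f/Q) is one of the 16 transitive subgroups 6T1, ..., 6T16 of S_6. The discriminant of f is -944016363, which is not a perfect square, so G is not contained in A_6. The transitive groups of degree 6 not contained in A_6 are: C_6 (6T1, order 6), S_3 (6T2, order 6), D_6 (6T3, order 12), C_3 x S_3 (6T5, order 18), A_4 x C_2 (6T6, order 24), S_4 (6T8, order 24), S_3 x S_3 (6T9, order 36), S_4 x C_2 (6T11, order 48), (S_3 x S_3) : C_2 (6T13, order 72), PGL(2,5) (6T14, order 120), S_6 (6T16, order 720). By Dedekind's theorem, for a prime p not dividing disc(f) the degrees of the irreducible factors of f mod p form the cycle type of an element of G. Factoring f modulo the 33 such primes p <= 149 (skipping 3, 73, which divide the discriminant), each new pattern first appears at: mod 2: f = (x^6 + x^5 + x^2 + x + 1), pattern 6; mod 7: f = (x + 3)(x + 5)(x + 6)(x^3 + x^2 + 5x + 3), pattern 3+1+1+1; mod 17: f = (x^2 + x + 7)(x^2 + 4x + 7)(x^2 + 10x + 11), pattern 2+2+2; mod 19: f = (x^3 + 4x^2 + 18x + 2)(x^3 + 11x^2 + 15x + 2), pattern 3+3. No other pattern occurs in this range, so the set of observed cycle types is {6, 3+1+1+1, 2+2+2, 3+3}. The candidates containing elements of all these cycle types are C_3 x S_3 (6T5) of order 18, S_3 x S_3 (6T9) of order 36, (S_3 x S_3) : C_2 (6T13) of order 72, S_6 (6T16) of order 720; the others are excluded. The observed types are precisely the cycle types that occur in C_3 x S_3 (6T5) (apart from the identity). Each of the other remaining candidates has further cycle types, and by the Chebotarev density theorem the matching factorization patterns would occur for a proportion of primes equal to their share of the group: S_3 x S_3 (6T9) additionally contains elements of type 2+2+1+1 (9 of its 36 elements, about 25% of primes); (S_3 x S_3) : C_2 (6T13) additionally contains elements of type 4+2, 3+2+1, 2+2+1+1, 2+1+1+1+1 (45 of its 72 elements, about 62% of primes); S_6 (6T16) additionally contains elements of type 5+1, 4+2, 4+1+1, 3+2+1, 2+2+1+1, 2+1+1+1+1 (504 of its 720 elements, about 70% of primes). None of the 33 primes tested shows any such pattern (for each of these groups the chance of that is below 10^-4), which rules them out. Hence G = C_3 x S_3 (6T5), of order 18.

C_3 x S_3, the group 6T5 of order 18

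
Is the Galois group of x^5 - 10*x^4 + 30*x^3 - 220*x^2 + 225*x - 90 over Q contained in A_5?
Yes

The polynomial is irreducible of degree 5 over Q. Its discriminant is 681836544000000 = 26112000^2, a perfect square. A Galois group lies in the alternating group exactly when the discriminant is a square in Q, so the Galois group (D_5) is contained in A_5.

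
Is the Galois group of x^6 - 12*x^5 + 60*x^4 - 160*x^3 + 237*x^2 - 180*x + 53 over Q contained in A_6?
The polynomial is irreducible of degree 6 over Q. Its discriminant is -419904, which is not a perfect square. A Galois group lies in the alternating group exactly when the discriminant is a square in Q, so the Galois group (A_4 x C_2) is not contained in A_6.

No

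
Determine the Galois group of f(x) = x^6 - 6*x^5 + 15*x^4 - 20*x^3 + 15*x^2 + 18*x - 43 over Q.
The polynomial f is an irreducible sextic over Q, so G = Gal(f/Q) is one of the 16 transitive subgroups 6T1, ..., 6T16 of S_6. The discriminant of f is 746496000000 = 864000^2, a perfect square, so G is contained in A_6. The transitive groups of degree 6 contained in A_6 are: A_4 (6T4, order 12), S_4 (6T7, order 24), (C_3 x C_3) : C_4 (6T10, order 36), PSL(2,5) (6T12, order 60), A_6 (6T15, order 360). By Dedekind's theorem, for a prime p not dividing disc(f) the degrees of the irreducible factors of f mod p form the cycle type of an element of G. Factoring f modulo the 6 such primes p <= 23 (skipping 2, 3, 5, which divide the discriminant), each new pattern first appears at: mod 7: f = (x + 2)(x^5 + 6x^4 + 3x^3 + 2x^2 + 4x + 3), pattern 5+1; mod 23: f = (x + 6)(x + 11)(x + 20)(x^3 + 3x^2 + 4x + 8), pattern 3+1+1+1. No other pattern occurs in this range, so the set of observed cycle types is {5+1, 3+1+1+1}. Among the candidates above, the only group containing elements of all these cycle types is A_6 (6T15) — each of A_4 (6T4), S_4 (6T7), (C_3 x C_3) : C_4 (6T10), PSL(2,5) (6T12) lacks at least one of them. Hence G = A_6 (6T15), of order 360.

A_6 (also written A6)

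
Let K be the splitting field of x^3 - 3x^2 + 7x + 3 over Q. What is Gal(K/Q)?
The polynomial is an irreducible cubic over Q and its discriminant is -1984, which is not a perfect square. For an irreducible cubic, a non-square discriminant gives Galois group S_3.

S_3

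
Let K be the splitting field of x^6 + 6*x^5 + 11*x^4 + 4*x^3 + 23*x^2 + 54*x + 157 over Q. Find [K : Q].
24

The degree of the splitting field over Q equals the order of the Galois group, so first determine the group. The polynomial f is an irreducible sextic over Q, so G = Gal(f/Q) is one of the 16 transitive subgroups 6T1, ..., 6T16 of S_6. The discriminant of f is -5497558138880000, which is not a perfect square, so G is not contained in A_6. The transitive groups of degree 6 not contained in A_6 are: C_6 (6T1, order 6), S_3 (6T2, order 6), D_6 (6T3, order 12), C_3 x S_3 (6T5, order 18), A_4 x C_2 (6T6, order 24), S_4 (6T8, order 24), S_3 x S_3 (6T9, order 36), S_4 x C_2 (6T11, order 48), (S_3 x S_3) : C_2 (6T13, order 72), PGL(2,5) (6T14, order 120), S_6 (6T16, order 720). By Dedekind's theorem, for a prime p not dividing disc(f) the degrees of the irreducible factors of f mod p form the cycle type of an element of G. Factoring f modulo the 22 such primes p <= 89 (skipping 2, 5, which divide the discriminant), each new pattern first appears at: mod 3: f = (x^3 + x^2 + 2x + 1)(x^3 + 2x^2 + x + 1), pattern 3+3; mod 7: f = (x^2 + 2)(x^2 + 2x + 2)(x^2 + 4x + 6), pattern 2+2+2; mod 13: f = (x + 6)(x + 9)(x^4 + 4x^3 + x^2 + 7x + 7), pattern 4+1+1; mod 43: f = (x + 20)(x + 25)(x^2 + 2x + 17)(x^2 + 2x + 41), pattern 2+2+1+1. No other pattern occurs in this range, so the set of observed cycle types is {3+3, 2+2+2, 4+1+1, 2+2+1+1}. The candidates containing elements of all these cycle types are S_4 (6T8) of order 24, S_4 x C_2 (6T11) of order 48, PGL(2,5) (6T14) of order 120, S_6 (6T16) of order 720; the others are excluded. The observed types are precisely the cycle types that occur in S_4 (6T8) (apart from the identity). Each of the other remaining candidates has further cycle types, and by the Chebotarev density theorem the matching factorization patterns would occur for a proportion of primes equal to their share of the group: S_4 x C_2 (6T11) additionally contains elements of type 6, 4+2, 2+1+1+1+1 (17 of its 48 elements, about 35% of primes); PGL(2,5) (6T14) additionally contains elements of type 6, 5+1 (44 of its 120 elements, about 37% of primes); S_6 (6T16) additionally contains elements of type 6, 5+1, 4+2, 3+2+1, 3+1+1+1, 2+1+1+1+1 (529 of its 720 elements, about 73% of primes). None of the 22 primes tested shows any such pattern (for each of these groups the chance of that is below 10^-4), which rules them out. Hence G = S_4 (6T8), of order 24. The Galois group S_4 (6T8) has order 24, so the splitting field has degree 24 over Q.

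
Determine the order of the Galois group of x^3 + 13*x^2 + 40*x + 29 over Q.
3

The degree of the splitting field over Q equals the order of the Galois group, so first determine the group. The polynomial is an irreducible cubic over Q and its discriminant is 8281 = 91^2, a perfect square. For an irreducible cubic, a square discriminant forces the Galois group to be A_3, the cyclic group of order 3. The Galois group C_3 (3T1) has order 3, so the splitting field has degree 3 over Q.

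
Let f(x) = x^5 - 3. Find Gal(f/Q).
The polynomial f is an irreducible quintic over Q, so G = Gal(f/Q) is a transitive subgroup of S_5: one of C_5 (5T1, order 5), D_5 (5T2, order 10), F_20 (5T3, order 20), A_5 (5T4, order 60) or S_5 (5T5, order 120). The discriminant of f is 253125, which is not a perfect square, so G is not contained in A_5. The transitive groups of degree 5 not contained in A_5 are: F_20 (5T3, order 20), S_5 (5T5, order 120). By Dedekind's theorem, for a prime p not dividing disc(f) the degrees of the irreducible factors of f mod p form the cycle type of an element of G. Factoring f modulo the 18 such primes p <= 71 (skipping 3, 5, which divide the discriminant), each new pattern first appears at: mod 2: f = (x + 1)(x^4 + x^3 + x^2 + x + 1), pattern 4+1; mod 11: f = (x^5 + 8), pattern 5; mod 19: f = (x + 9)(x^2 + 12x + 5)(x^2 + 17x + 5), pattern 2+2+1; mod 41: f = (x + 3)(x + 7)(x + 13)(x + 29)(x + 30), pattern 1+1+1+1+1. No other pattern occurs in this range, so the set of observed cycle types is {4+1, 5, 2+2+1, 1+1+1+1+1}. The candidates containing elements of all these cycle types are F_20 (5T3) of order 20, S_5 (5T5) of order 120; the others are excluded. The observed types are precisely the cycle types that occur in F_20 (5T3). Each of the other remaining candidates has further cycle types, and by the Chebotarev density theorem the matching factorization patterns would occur for a proportion of primes equal to their share of the group: S_5 (5T5) additionally contains elements of type 3+2, 3+1+1, 2+1+1+1 (50 of its 120 elements, about 42% of primes). None of the 18 primes tested shows any such pattern (for each of these groups the chance of that is below 10^-4), which rules them out. Hence G = F_20 (5T3), of order 20.

F_20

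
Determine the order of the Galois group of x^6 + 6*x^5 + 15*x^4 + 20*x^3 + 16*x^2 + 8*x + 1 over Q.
24

The degree of the splitting field over Q equals the order of the Galois group, so first determine the group. The polynomial f is an irreducible sextic over Q, so G = Gal(f/Q) is one of the 16 transitive subgroups 6T1, ..., 6T16 of S_6. The discriminant of f is 61504 = 248^2, a perfect square, so G is contained in A_6. The transitive groups of degree 6 contained in A_6 are: A_4 (6T4, order 12), S_4 (6T7, order 24), (C_3 x C_3) : C_4 (6T10, order 36), PSL(2,5) (6T12, order 60), A_6 (6T15, order 360). By Dedekind's theorem, for a prime p not dividing disc(f) the degrees of the irreducible factors of f mod p form the cycle type of an element of G. Factoring f modulo the 79 such primes p <= 419 (skipping 2, 31, which divide the discriminant), each new pattern first appears at: mod 3: f = (x^2 + 2x + 2)(x^4 + x^3 + 2x^2 + 2x + 2), pattern 4+2; mod 5: f = (x^3 + 2x^2 + 4x + 4)(x^3 + 4x^2 + 3x + 4), pattern 3+3; mod 11: f = (x + 4)(x + 9)(x^2 + 6x + 1)(x^2 + 9x + 4), pattern 2+2+1+1; mod 67: f = (x + 3)(x + 4)(x + 12)(x + 57)(x + 65)(x + 66), pattern 1+1+1+1+1+1. No other pattern occurs in this range, so the set of observed cycle types is {4+2, 3+3, 2+2+1+1, 1+1+1+1+1+1}. The candidates containing elements of all these cycle types are S_4 (6T7) of order 24, (C_3 x C_3) : C_4 (6T10) of order 36, A_6 (6T15) of order 360; the others are excluded. The observed types are precisely the cycle types that occur in S_4 (6T7). Each of the other remaining candidates has further cycle types, and by the Chebotarev density theorem the matching factorization patterns would occur for a proportion of primes equal to their share of the group: (C_3 x C_3) : C_4 (6T10) additionally contains elements of type 3+1+1+1 (4 of its 36 elements, about 11% of primes); A_6 (6T15) additionally contains elements of type 5+1, 3+1+1+1 (184 of its 360 elements, about 51% of primes). None of the 79 primes tested shows any such pattern (for each of these groups the chance of that is below 10^-4), which rules them out. Hence G = S_4 (6T7), of order 24. The Galois group S_4 (6T7) has order 24, so the splitting field has degree 24 over Q.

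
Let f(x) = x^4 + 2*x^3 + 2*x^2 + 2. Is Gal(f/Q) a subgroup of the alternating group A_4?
The polynomial is irreducible of degree 4 over Q. Its discriminant is 3136 = 56^2, a perfect square. A Galois group lies in the alternating group exactly when the discriminant is a square in Q, so the Galois group (A_4) is contained in A_4.

Yes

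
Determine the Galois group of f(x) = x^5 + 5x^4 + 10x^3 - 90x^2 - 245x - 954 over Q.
5T3: F_20

The polynomial f is an irreducible quintic over Q, so G = Gal(f/Q) is a transitive subgroup of S_5: one of C_5 (5T1, order 5), D_5 (5T2, order 10), F_20 (5T3, order 20), A_5 (5T4, order 60) or S_5 (5T5, order 120). The discriminant of f is 1461943126953125, which is not a perfect square, so G is not contained in A_5. The transitive groups of degree 5 not contained in A_5 are: F_20 (5T3, order 20), S_5 (5T5, order 120). By Dedekind's theorem, for a prime p not dividing disc(f) the degrees of the irreducible factors of f mod p form the cycle type of an element of G. Factoring f modulo the 18 such primes p <= 67 (skipping 5, which divides the discriminant), each new pattern first appears at: mod 2: f = (x)(x^4 + x^3 + 1), pattern 4+1; mod 11: f = (x^5 + 5x^4 + 10x^3 + 9x^2 + 8x + 3), pattern 5; mod 19: f = (x + 18)(x^2 + 10x + 10)(x^2 + 15x + 8), pattern 2+2+1; mod 31: f = (x + 4)(x + 17)(x + 20)(x + 28)(x + 29), pattern 1+1+1+1+1. No other pattern occurs in this range, so the set of observed cycle types is {4+1, 5, 2+2+1, 1+1+1+1+1}. The candidates containing elements of all these cycle types are F_20 (5T3) of order 20, S_5 (5T5) of order 120; the others are excluded. The observed types are precisely the cycle types that occur in F_20 (5T3). Each of the other remaining candidates has further cycle types, and by the Chebotarev density theorem the matching factorization patterns would occur for a proportion of primes equal to their share of the group: S_5 (5T5) additionally contains elements of type 3+2, 3+1+1, 2+1+1+1 (50 of its 120 elements, about 42% of primes). None of the 18 primes tested shows any such pattern (for each of these groups the chance of that is below 10^-4), which rules them out. Hence G = F_20 (5T3), of order 20.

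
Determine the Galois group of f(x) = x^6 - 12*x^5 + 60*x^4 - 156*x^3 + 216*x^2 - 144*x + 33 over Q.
D_6 (order 12)

The polynomial f is an irreducible sextic over Q, so G = Gal(f/Q) is one of the 16 transitive subgroups 6T1, ..., 6T16 of S_6. The discriminant of f is 1259712, which is not a perfect square, so G is not contained in A_6. The transitive groups of degree 6 not contained in A_6 are: C_6 (6T1, order 6), S_3 (6T2, order 6), D_6 (6T3, order 12), C_3 x S_3 (6T5, order 18), A_4 x C_2 (6T6, order 24), S_4 (6T8, order 24), S_3 x S_3 (6T9, order 36), S_4 x C_2 (6T11, order 48), (S_3 x S_3) : C_2 (6T13, order 72), PGL(2,5) (6T14, order 120), S_6 (6T16, order 720). By Dedekind's theorem, for a prime p not dividing disc(f) the degrees of the irreducible factors of f mod p form the cycle type of an element of G. Factoring f modulo the 79 such primes p <= 419 (skipping 2, 3, which divide the discriminant), each new pattern first appears at: mod 5: f = (x^6 + 3x^5 + 4x^3 + x^2 + x + 3), pattern 6; mod 7: f = (x^2 + x + 3)(x^2 + 2x + 3)(x^2 + 6x + 6), pattern 2+2+2; mod 11: f = (x)(x + 4)(x^2 + x + 8)(x^2 + 5x + 1), pattern 2+2+1+1; mod 13: f = (x^3 + 7x^2 + 12x + 3)(x^3 + 7x^2 + 12x + 11), pattern 3+3; mod 97: f = (x + 16)(x + 25)(x + 29)(x + 46)(x + 70)(x + 93), pattern 1+1+1+1+1+1. No other pattern occurs in this range, so the set of observed cycle types is {6, 2+2+2, 2+2+1+1, 3+3, 1+1+1+1+1+1}. The candidates containing elements of all these cycle types are D_6 (6T3) of order 12, A_4 x C_2 (6T6) of order 24, S_3 x S_3 (6T9) of order 36, S_4 x C_2 (6T11) of order 48, (S_3 x S_3) : C_2 (6T13) of order 72, PGL(2,5) (6T14) of order 120, S_6 (6T16) of order 720; the others are excluded. The observed types are precisely the cycle types that occur in D_6 (6T3). Each of the other remaining candidates has further cycle types, and by the Chebotarev density theorem the matching factorization patterns would occur for a proportion of primes equal to their share of the group: A_4 x C_2 (6T6) additionally contains elements of type 2+1+1+1+1 (3 of its 24 elements, about 12% of primes); S_3 x S_3 (6T9) additionally contains elements of type 3+1+1+1 (4 of its 36 elements, about 11% of primes); S_4 x C_2 (6T11) additionally contains elements of type 4+2, 4+1+1, 2+1+1+1+1 (15 of its 48 elements, about 31% of primes); (S_3 x S_3) : C_2 (6T13) additionally contains elements of type 4+2, 3+2+1, 3+1+1+1, 2+1+1+1+1 (40 of its 72 elements, about 56% of primes); PGL(2,5) (6T14) additionally contains elements of type 5+1, 4+1+1 (54 of its 120 elements, about 45% of primes); S_6 (6T16) additionally contains elements of type 5+1, 4+2, 4+1+1, 3+2+1, 3+1+1+1, 2+1+1+1+1 (499 of its 720 elements, about 69% of primes). None of the 79 primes tested shows any such pattern (for each of these groups the chance of that is below 10^-4), which rules them out. Hence G = D_6 (6T3), of order 12.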